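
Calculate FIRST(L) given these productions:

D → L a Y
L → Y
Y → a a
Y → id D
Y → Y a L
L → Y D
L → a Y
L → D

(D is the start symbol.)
{ 'a', 'id' }

FIRST sets of the other non-terminals involved (by the same procedure, iterated to a fixed point):
  FIRST(Y) = { 'a', 'id' }
  FIRST(D) = { 'a', 'id' }

From L → Y:
  - Y is a non-terminal: add FIRST(Y) \ {ε} = { 'a', 'id' }
    Y is not nullable, so stop
From L → Y D:
  - Y is a non-terminal: add FIRST(Y) \ {ε} = { 'a', 'id' }
    Y is not nullable, so stop
From L → a Y:
  - a is a terminal: add 'a' and stop
From L → D:
  - D is a non-terminal: add FIRST(D) \ {ε} = { 'a', 'id' }
    D is not nullable, so stop

Collecting: FIRST(L) = { 'a', 'id' }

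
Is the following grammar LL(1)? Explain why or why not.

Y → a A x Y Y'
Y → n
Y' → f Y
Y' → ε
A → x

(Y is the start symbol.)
Relevant sets:
  FOLLOW(Y') = { $, 'f' }

For Y:
  PREDICT(Y → a A x Y Y') = { 'a' }
  PREDICT(Y → n) = { 'n' }
For Y':
  PREDICT(Y' → f Y) = { 'f' }
  PREDICT(Y' → ε) = { $, 'f' }
A has a single production, so nothing to check there.

Conflict found: Predict set conflict for Y': { 'f' }
The grammar is NOT LL(1).

Answer: No. Predict set conflict for Y': { 'f' }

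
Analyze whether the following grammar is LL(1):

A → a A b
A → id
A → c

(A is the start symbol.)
Yes, the grammar is LL(1).

For A:
  PREDICT(A → a A b) = { 'a' }
  PREDICT(A → id) = { 'id' }
  PREDICT(A → c) = { 'c' }

All predict sets are disjoint. The grammar IS LL(1).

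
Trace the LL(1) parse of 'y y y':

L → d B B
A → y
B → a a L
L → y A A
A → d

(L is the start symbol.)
LL(1) parsing maintains a stack (initially the start symbol over $) and the input. At each step: if the stack top is a terminal, match it against the current input token; if it is a non-terminal N, replace it with the RHS of M[N, lookahead] (the unique production whose predict set contains the lookahead).

Stack is shown with the top on the left.

Stack    Input    Action
------------------------
L $      y y y $  output L → y A A
y A A $  y y y $  match 'y'
A A $    y y $    output A → y
y A $    y y $    match 'y'
A $      y $      output A → y
y $      y $      match 'y'
$        $        accept

The string is accepted.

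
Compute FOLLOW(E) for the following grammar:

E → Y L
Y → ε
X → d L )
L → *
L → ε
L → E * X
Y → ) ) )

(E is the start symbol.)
{ $, '*' }

To compute FOLLOW(E), find every occurrence of E on a right-hand side N → α E β: add FIRST(β) \ {ε}, and if β is empty or nullable also add FOLLOW(N). Iterate to a fixed point.

E is the start symbol, so $ ∈ FOLLOW(E).
In L → E * X: E is followed by '*' X, add FIRST('*' X) \ {ε} = { '*' }

Taking the union: FOLLOW(E) = { $, '*' }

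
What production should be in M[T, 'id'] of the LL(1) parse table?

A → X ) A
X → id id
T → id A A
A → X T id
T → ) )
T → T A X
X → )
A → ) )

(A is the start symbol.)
T → id A A, T → T A X

To find M[T, 'id'], we find productions for T where 'id' is in the predict set (PREDICT(N → α) = (FIRST(α) \ {ε}) ∪ (FOLLOW(N) if α ⇒* ε)).

Relevant sets:
  FIRST(T) = { ')', 'id' }

T → id A A: PREDICT = { 'id' }
  'id' is in predict set, so this production goes in M[T, 'id']
T → ) ): PREDICT = { ')' }
T → T A X: PREDICT = { ')', 'id' }
  'id' is in predict set, so this production goes in M[T, 'id']

M[T, 'id'] = T → id A A, T → T A X  (a multiply-defined cell — the grammar is not LL(1))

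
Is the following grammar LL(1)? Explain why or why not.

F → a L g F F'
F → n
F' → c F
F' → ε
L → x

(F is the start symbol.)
No. Predict set conflict for F': { 'c' }

A grammar is LL(1) if for each non-terminal N with multiple productions, the predict sets of those productions are pairwise disjoint, where PREDICT(N → α) = (FIRST(α) \ {ε}) ∪ (FOLLOW(N) if α ⇒* ε).

Relevant sets:
  FOLLOW(F') = { $, 'c' }

For F:
  PREDICT(F → a L g F F') = { 'a' }
  PREDICT(F → n) = { 'n' }
For F':
  PREDICT(F' → c F) = { 'c' }
  PREDICT(F' → ε) = { $, 'c' }
L has a single production, so nothing to check there.

Conflict found: Predict set conflict for F': { 'c' }
The grammar is NOT LL(1).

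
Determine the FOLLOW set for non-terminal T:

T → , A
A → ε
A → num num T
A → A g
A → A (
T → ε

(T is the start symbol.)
T is the start symbol, so $ ∈ FOLLOW(T).
In A → num num T: T is at the end, add FOLLOW(A)

The FOLLOW sets referred to above (computed the same way, to a fixed point):
  FOLLOW(A) = { $, '(', 'g' }

Taking the union: FOLLOW(T) = { $, '(', 'g' }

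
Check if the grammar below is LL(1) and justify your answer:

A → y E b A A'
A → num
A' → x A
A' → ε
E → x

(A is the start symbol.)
Relevant sets:
  FOLLOW(A') = { $, 'x' }

For A:
  PREDICT(A → y E b A A') = { 'y' }
  PREDICT(A → num) = { 'num' }
For A':
  PREDICT(A' → x A) = { 'x' }
  PREDICT(A' → ε) = { $, 'x' }
E has a single production, so nothing to check there.

Conflict found: Predict set conflict for A': { 'x' }
The grammar is NOT LL(1).

Answer: No. Predict set conflict for A': { 'x' }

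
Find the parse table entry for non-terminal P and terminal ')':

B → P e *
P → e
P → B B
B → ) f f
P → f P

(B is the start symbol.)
To find M[P, ')'], we find productions for P where ')' is in the predict set (PREDICT(N → α) = (FIRST(α) \ {ε}) ∪ (FOLLOW(N) if α ⇒* ε)).

Relevant sets:
  FIRST(B) = { ')', 'e', 'f' }

P → e: PREDICT = { 'e' }
P → B B: PREDICT = { ')', 'e', 'f' }
  ')' is in predict set, so this production goes in M[P, ')']
P → f P: PREDICT = { 'f' }

M[P, ')'] = P → B B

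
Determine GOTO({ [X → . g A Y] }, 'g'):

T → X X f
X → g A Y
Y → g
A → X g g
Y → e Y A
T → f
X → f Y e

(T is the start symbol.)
GOTO(I, 'g') = CLOSURE({ [A → αX.β] : [A → α.Xβ] ∈ I, X = 'g' })

Items with dot before 'g', with the dot advanced:
  [X → . g A Y] → [X → g . A Y]
Closure of the advanced items:
  [X → g . A Y] has the dot before A: add [A → . X g g]
  [A → . X g g] has the dot before X: add [X → . g A Y], [X → . f Y e]

GOTO = { [A → . X g g], [X → . f Y e], [X → . g A Y], [X → g . A Y] }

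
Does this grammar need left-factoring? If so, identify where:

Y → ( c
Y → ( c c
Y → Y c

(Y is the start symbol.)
Yes, Y has productions with common prefix '( c'

Left-factoring is needed when two productions for the same non-terminal
share a common prefix on the right-hand side.

Productions for Y:
  Y → ( c
  Y → ( c c
  Y → Y c

Found common prefix '( c' in productions for Y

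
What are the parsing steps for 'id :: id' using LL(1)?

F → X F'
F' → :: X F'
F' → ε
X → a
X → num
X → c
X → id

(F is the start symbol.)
LL(1) parsing maintains a stack (initially the start symbol over $) and the input. At each step: if the stack top is a terminal, match it against the current input token; if it is a non-terminal N, replace it with the RHS of M[N, lookahead] (the unique production whose predict set contains the lookahead).

Stack is shown with the top on the left.

Stack      Input       Action
-----------------------------
F $        id :: id $  output F → X F'
X F' $     id :: id $  output X → id
id F' $    id :: id $  match 'id'
F' $       :: id $     output F' → :: X F'
:: X F' $  :: id $     match '::'
X F' $     id $        output X → id
id F' $    id $        match 'id'
F' $       $           output F' → ε
$          $           accept

The string is accepted.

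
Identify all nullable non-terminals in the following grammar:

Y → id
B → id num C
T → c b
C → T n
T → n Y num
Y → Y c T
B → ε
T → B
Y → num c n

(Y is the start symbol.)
A non-terminal is nullable if it can derive ε (the empty string): either it has an ε-production, or it has a production whose right-hand side consists entirely of nullable non-terminals.

ε-productions: B → ε
So B is immediately nullable.
T → B: every symbol on the right is nullable, so T is nullable too.
No further non-terminal can be added: every production for the remaining non-terminals contains a terminal or a non-nullable non-terminal.
Nullable = { 'B', 'T' }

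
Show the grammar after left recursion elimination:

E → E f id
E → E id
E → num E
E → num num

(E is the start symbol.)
E → num E E'
E → num num E'
E' → f id E'
E' → id E'
E' → ε

E is directly left-recursive. The standard transformation for
  A → A α₁ | ... | A α_m | β₁ | ... | β_n
is
  A  → β₁ A' | ... | β_n A'
  A' → α₁ A' | ... | α_m A' | ε

E → num E becomes E → num E E'
E → num num becomes E → num num E'
E → E f id becomes E' → f id E'
E → E id becomes E' → id E'
Add E' → ε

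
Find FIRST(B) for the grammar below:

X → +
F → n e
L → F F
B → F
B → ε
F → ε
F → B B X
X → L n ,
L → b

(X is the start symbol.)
{ '+', 'b', 'n', ε }

To compute FIRST(B), examine every production with B on the left-hand side, reading each right-hand side left to right until a non-nullable symbol is reached.

FIRST sets of the other non-terminals involved (by the same procedure, iterated to a fixed point):
  FIRST(F) = { '+', 'b', 'n', ε }

From B → F:
  - F is a non-terminal: add FIRST(F) \ {ε} = { '+', 'b', 'n' }
    F is nullable and nothing follows, so the whole right-hand side can vanish: ε ∈ FIRST(B)
From B → ε:
  - ε-production, so ε ∈ FIRST(B)

Collecting: FIRST(B) = { '+', 'b', 'n', ε }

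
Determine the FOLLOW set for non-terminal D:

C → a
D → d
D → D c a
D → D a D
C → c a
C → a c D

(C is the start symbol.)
In D → D c a: D is followed by c a, add FIRST(c a) \ {ε} = { 'c' }
In D → D a D: D is followed by a D, add FIRST(a D) \ {ε} = { 'a' }
In D → D a D: D is at the end; this adds FOLLOW(D) to itself — nothing new
In C → a c D: D is at the end, add FOLLOW(C)

The FOLLOW sets referred to above (computed the same way, to a fixed point):
  FOLLOW(C) = { $ }

Taking the union: FOLLOW(D) = { $, 'a', 'c' }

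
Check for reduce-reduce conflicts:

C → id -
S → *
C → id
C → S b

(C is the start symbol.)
Augment with C' → C and build the canonical LR(0) collection (I0 = CLOSURE({[C' → . C]}), then GOTO on every symbol after a dot until no new states appear). It has 7 states:
  I0: { [C → . S b], [C → . id -], [C → . id], [C' → . C], [S → . *] }  — shift
  I1: { [S → * .] }  — reduce
  I2: { [C' → C .] }  — accept
  I3: { [C → S . b] }  — shift
  I4: { [C → id . -], [C → id .] }  — shift, reduce
  I5: { [C → id - .] }  — reduce
  I6: { [C → S b .] }  — reduce

No state contains more than one complete item.

Answer: No reduce-reduce conflicts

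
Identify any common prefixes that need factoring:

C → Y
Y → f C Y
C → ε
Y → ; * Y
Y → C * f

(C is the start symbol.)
Left-factoring is needed when two productions for the same non-terminal
share a common prefix on the right-hand side.

Productions for C:
  C → Y
  C → ε
Productions for Y:
  Y → f C Y
  Y → ; * Y
  Y → C * f

No common prefixes found.

Answer: No, left-factoring is not needed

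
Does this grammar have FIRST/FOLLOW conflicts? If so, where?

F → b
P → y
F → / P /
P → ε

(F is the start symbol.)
Nullable non-terminals: P.

P: nullable alternative(s) P → ε; FOLLOW(P) = { '/' }
  P → y: FIRST \ {ε} = { 'y' } — disjoint from FOLLOW(P)
  P → ε: FIRST \ {ε} = { } — this is the only nullable alternative, skip

F has no nullable alternative, so no FIRST/FOLLOW check is needed there.

No FIRST/FOLLOW conflicts found.

Answer: No FIRST/FOLLOW conflicts.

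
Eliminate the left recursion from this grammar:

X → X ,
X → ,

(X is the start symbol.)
X is directly left-recursive. The standard transformation for
  A → A α₁ | ... | A α_m | β₁ | ... | β_n
is
  A  → β₁ A' | ... | β_n A'
  A' → α₁ A' | ... | α_m A' | ε

X → , becomes X → , X'
X → X , becomes X' → , X'
Add X' → ε

Resulting grammar:
X → , X'
X' → , X'
X' → ε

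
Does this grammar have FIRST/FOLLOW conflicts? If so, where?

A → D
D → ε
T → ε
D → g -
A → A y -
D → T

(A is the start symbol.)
Yes. A → A y '-' with FOLLOW(A) on { 'y' }

A FIRST/FOLLOW conflict occurs when a non-terminal N has a nullable alternative N → β (β ⇒* ε) and another alternative N → α with FIRST(α) ∩ FOLLOW(N) ≠ ∅: on such a lookahead the parser cannot decide between expanding α and letting N vanish via β.

Nullable non-terminals: A, D, T.
FIRST sets used below: FIRST(D) = { 'g', ε }, FIRST(A) = { 'g', 'y', ε }, FIRST(T) = { ε }

A: nullable alternative(s) A → D; FOLLOW(A) = { $, 'y' }
  A → D: FIRST \ {ε} = { 'g' } — this is the only nullable alternative, skip
  A → A y -: FIRST \ {ε} = { 'g', 'y' } — overlaps FOLLOW(A) on { 'y' }: CONFLICT

D: nullable alternative(s) D → ε, D → T; FOLLOW(D) = { $, 'y' }
  D → ε: FIRST \ {ε} = { } — disjoint from FOLLOW(D)
  D → g -: FIRST \ {ε} = { 'g' } — disjoint from FOLLOW(D)
  D → T: FIRST \ {ε} = { } — disjoint from FOLLOW(D)
T has a nullable alternative but only one production, so nothing to check.

So the grammar has 1 FIRST/FOLLOW conflict (marked CONFLICT above).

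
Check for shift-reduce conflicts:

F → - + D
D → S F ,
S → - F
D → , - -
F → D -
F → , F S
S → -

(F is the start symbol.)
Yes — I2: [S → - .] vs [D → . , - -]; I12: [S → - .] vs [D → . , - -]; I16: [S → - .] vs [D → . , - -]; I19: [D → , - - .] vs [D → . , - -]

Augment with F' → F and build the canonical LR(0) collection (I0 = CLOSURE({[F' → . F]}), then GOTO on every symbol after a dot until no new states appear). It has 20 states:
  I0: { [D → . , - -], [D → . S F ,], [F → . , F S], [F → . - + D], [F → . D -], [F' → . F], [S → . - F], [S → . -] }  — shift
  I1: { [D → , . - -], [D → . , - -], [D → . S F ,], [F → , . F S], [F → . , F S], [F → . - + D], [F → . D -], [S → . - F], [S → . -] }  — shift
  I2: { [D → . , - -], [D → . S F ,], [F → - . + D], [F → . , F S], [F → . - + D], [F → . D -], [S → - . F], [S → - .], [S → . - F], [S → . -] }  — shift, reduce
  I3: { [F → D . -] }  — shift
  I4: { [F' → F .] }  — accept
  I5: { [D → . , - -], [D → . S F ,], [D → S . F ,], [F → . , F S], [F → . - + D], [F → . D -], [S → . - F], [S → . -] }  — shift
  I6: { [D → S F . ,] }  — shift
  I7: { [D → S F , .] }  — reduce
  I8: { [F → D - .] }  — reduce
  I9: { [D → . , - -], [D → . S F ,], [F → - + . D], [S → . - F], [S → . -] }  — shift
  I10: { [S → - F .] }  — reduce
  I11: { [D → , . - -] }  — shift
  I12: { [D → . , - -], [D → . S F ,], [F → . , F S], [F → . - + D], [F → . D -], [S → - . F], [S → - .], [S → . - F], [S → . -] }  — shift, reduce
  I13: { [F → - + D .] }  — reduce
  I14: { [D → , - . -] }  — shift
  I15: { [D → , - - .] }  — reduce
  I16: { [D → , - . -], [D → . , - -], [D → . S F ,], [F → - . + D], [F → . , F S], [F → . - + D], [F → . D -], [S → - . F], [S → - .], [S → . - F], [S → . -] }  — shift, reduce
  I17: { [F → , F . S], [S → . - F], [S → . -] }  — shift
  I18: { [F → , F S .] }  — reduce
  I19: { [D → , - - .], [D → . , - -], [D → . S F ,], [F → - . + D], [F → . , F S], [F → . - + D], [F → . D -], [S → - . F], [S → - .], [S → . - F], [S → . -] }  — shift, 2 reduces

I2 contains reduce item [S → - .] and shift items [D → . , - -], [F → . , F S], [F → . - + D], [F → - . + D], [S → . -], [S → . - F] — shift-reduce conflict.
I12 contains reduce item [S → - .] and shift items [D → . , - -], [F → . , F S], [F → . - + D], [S → . -], [S → . - F] — shift-reduce conflict.
I16 contains reduce item [S → - .] and shift items [D → . , - -], [D → , - . -], [F → . , F S], [F → . - + D], [F → - . + D], [S → . -], [S → . - F] — shift-reduce conflict.
I19 contains reduce items [D → , - - .], [S → - .] and shift items [D → . , - -], [F → . , F S], [F → . - + D], [F → - . + D], [S → . -], [S → . - F] — shift-reduce conflict.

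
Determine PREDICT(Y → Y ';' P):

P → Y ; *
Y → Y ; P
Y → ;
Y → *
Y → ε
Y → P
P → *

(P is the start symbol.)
PREDICT(Y → Y ';' P) = (FIRST(RHS) \ {ε}) ∪ (FOLLOW(Y) if ε ∈ FIRST(RHS), i.e. RHS ⇒* ε)
FIRST(Y) = { '*', ';', ε }
FIRST(Y ';' P) = { '*', ';' }
ε ∉ FIRST(Y ';' P), so FOLLOW(Y) is not added.
PREDICT(Y → Y ';' P) = { '*', ';' }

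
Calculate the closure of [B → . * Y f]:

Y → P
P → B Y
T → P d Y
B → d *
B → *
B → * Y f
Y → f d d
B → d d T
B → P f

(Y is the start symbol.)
{ [B → . * Y f] }

To compute CLOSURE, for each item [A → α.Bβ] where B is a non-terminal, add [B → .γ] for all productions B → γ; repeat for the newly added items until nothing changes.

Start with: [B → . * Y f]
The dot precedes the terminal '*', so nothing is added.

CLOSURE = { [B → . * Y f] }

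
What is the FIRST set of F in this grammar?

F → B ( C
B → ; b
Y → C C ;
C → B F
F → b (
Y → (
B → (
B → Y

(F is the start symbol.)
To compute FIRST(F), examine every production with F on the left-hand side, reading each right-hand side left to right until a non-nullable symbol is reached.

FIRST sets of the other non-terminals involved (by the same procedure, iterated to a fixed point):
  FIRST(B) = { '(', ';' }

From F → B ( C:
  - B is a non-terminal: add FIRST(B) \ {ε} = { '(', ';' }
    B is not nullable, so stop
From F → b (:
  - b is a terminal: add 'b' and stop

Collecting: FIRST(F) = { '(', ';', 'b' }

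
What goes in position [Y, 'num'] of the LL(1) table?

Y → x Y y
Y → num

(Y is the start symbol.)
To find M[Y, 'num'], we find productions for Y where 'num' is in the predict set (PREDICT(N → α) = (FIRST(α) \ {ε}) ∪ (FOLLOW(N) if α ⇒* ε)).

Y → x Y y: PREDICT = { 'x' }
Y → num: PREDICT = { 'num' }
  'num' is in predict set, so this production goes in M[Y, 'num']

M[Y, 'num'] = Y → num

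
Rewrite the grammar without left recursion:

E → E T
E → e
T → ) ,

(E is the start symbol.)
E → e E'
E' → T E'
E' → ε
T → ) ,

E is directly left-recursive. The standard transformation for
  A → A α₁ | ... | A α_m | β₁ | ... | β_n
is
  A  → β₁ A' | ... | β_n A'
  A' → α₁ A' | ... | α_m A' | ε

E → e becomes E → e E'
E → E T becomes E' → T E'
Add E' → ε

Productions for other non-terminals are unchanged:
  T → ) ,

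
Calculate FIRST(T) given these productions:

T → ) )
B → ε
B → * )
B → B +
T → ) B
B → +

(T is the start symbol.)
{ ')' }

To compute FIRST(T), examine every production with T on the left-hand side, reading each right-hand side left to right until a non-nullable symbol is reached.

From T → ) ):
  - ')' is a terminal: add ')' and stop
From T → ) B:
  - ')' is a terminal: add ')' and stop

Collecting: FIRST(T) = { ')' }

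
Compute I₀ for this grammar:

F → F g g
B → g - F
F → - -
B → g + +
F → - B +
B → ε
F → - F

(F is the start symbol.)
{ [F → . - -], [F → . - B +], [F → . - F], [F → . F g g], [F' → . F] }

First, augment the grammar with F' → F
I₀ = CLOSURE({ [F' → . F] }):
  [F' → . F] has the dot before F: add [F → . F g g], [F → . - -], [F → . - B +], [F → . - F]
No further items can be added.

I₀ = { [F → . - -], [F → . - B +], [F → . - F], [F → . F g g], [F' → . F] }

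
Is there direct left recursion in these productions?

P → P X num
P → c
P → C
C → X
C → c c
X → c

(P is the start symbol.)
Direct left recursion occurs when N → N α for some non-terminal N (the right-hand side begins with the left-hand side itself).

P → P X num: LEFT RECURSIVE (starts with P)
P → c: starts with c
P → C: starts with C
C → X: starts with X
C → c c: starts with c
X → c: starts with c

The grammar has direct left recursion on: P.

Answer: Yes, P is left-recursive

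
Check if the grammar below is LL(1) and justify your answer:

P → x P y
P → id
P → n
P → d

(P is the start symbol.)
Yes, the grammar is LL(1).

A grammar is LL(1) if for each non-terminal N with multiple productions, the predict sets of those productions are pairwise disjoint, where PREDICT(N → α) = (FIRST(α) \ {ε}) ∪ (FOLLOW(N) if α ⇒* ε).

For P:
  PREDICT(P → x P y) = { 'x' }
  PREDICT(P → id) = { 'id' }
  PREDICT(P → n) = { 'n' }
  PREDICT(P → d) = { 'd' }

All predict sets are disjoint. The grammar IS LL(1).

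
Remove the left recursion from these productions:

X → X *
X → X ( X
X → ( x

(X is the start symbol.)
X → ( x X'
X' → * X'
X' → ( X X'
X' → ε

X is directly left-recursive. The standard transformation for
  A → A α₁ | ... | A α_m | β₁ | ... | β_n
is
  A  → β₁ A' | ... | β_n A'
  A' → α₁ A' | ... | α_m A' | ε

X → ( x becomes X → ( x X'
X → X * becomes X' → * X'
X → X ( X becomes X' → ( X X'
Add X' → ε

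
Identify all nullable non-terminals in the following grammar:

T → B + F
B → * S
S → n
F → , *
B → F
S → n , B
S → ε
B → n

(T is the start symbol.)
ε-productions: S → ε
So S is immediately nullable.
No further non-terminal can be added: every production for the remaining non-terminals contains a terminal or a non-nullable non-terminal.
Nullable = { 'S' }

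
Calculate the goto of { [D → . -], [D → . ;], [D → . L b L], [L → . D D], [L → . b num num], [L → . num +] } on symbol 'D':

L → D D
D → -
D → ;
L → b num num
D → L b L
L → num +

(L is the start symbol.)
{ [D → . -], [D → . ;], [D → . L b L], [L → . D D], [L → . b num num], [L → . num +], [L → D . D] }

GOTO(I, 'D') = CLOSURE({ [A → αX.β] : [A → α.Xβ] ∈ I, X = 'D' })

Items with dot before 'D', with the dot advanced:
  [L → . D D] → [L → D . D]
Closure of the advanced items:
  [L → D . D] has the dot before D: add [D → . -], [D → . ;], [D → . L b L]
  [D → . L b L] has the dot before L: add [L → . D D], [L → . b num num], [L → . num +]

GOTO = { [D → . -], [D → . ;], [D → . L b L], [L → . D D], [L → . b num num], [L → . num +], [L → D . D] }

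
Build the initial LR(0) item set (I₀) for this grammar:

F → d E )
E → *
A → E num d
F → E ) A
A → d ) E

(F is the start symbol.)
First, augment the grammar with F' → F
I₀ = CLOSURE({ [F' → . F] }):
  [F' → . F] has the dot before F: add [F → . d E )], [F → . E ) A]
  [F → . E ) A] has the dot before E: add [E → . *]
No further items can be added.

I₀ = { [E → . *], [F → . E ) A], [F → . d E )], [F' → . F] }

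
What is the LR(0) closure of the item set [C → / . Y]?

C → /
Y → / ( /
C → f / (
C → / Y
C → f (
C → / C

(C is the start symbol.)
{ [C → / . Y], [Y → . / ( /] }

To compute CLOSURE, for each item [A → α.Bβ] where B is a non-terminal, add [B → .γ] for all productions B → γ; repeat for the newly added items until nothing changes.

Start with: [C → / . Y]
  [C → / . Y] has the dot before Y: add [Y → . / ( /]
No further items can be added.

CLOSURE = { [C → / . Y], [Y → . / ( /] }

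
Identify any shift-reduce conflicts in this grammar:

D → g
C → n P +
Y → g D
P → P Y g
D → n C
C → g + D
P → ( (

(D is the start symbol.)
A shift-reduce conflict occurs when an LR(0) state has both:
  - a complete (reduce) item [A → α .] (dot at the end), and
  - a shift item [B → β . c γ] (dot before a terminal).

Augment with D' → D and build the canonical LR(0) collection (I0 = CLOSURE({[D' → . D]}), then GOTO on every symbol after a dot until no new states appear). It has 17 states:
  I0: { [D → . g], [D → . n C], [D' → . D] }  — shift
  I1: { [D' → D .] }  — accept
  I2: { [D → g .] }  — reduce
  I3: { [C → . g + D], [C → . n P +], [D → n . C] }  — shift
  I4: { [D → n C .] }  — reduce
  I5: { [C → g . + D] }  — shift
  I6: { [C → n . P +], [P → . ( (], [P → . P Y g] }  — shift
  I7: { [P → ( . (] }  — shift
  I8: { [C → n P . +], [P → P . Y g], [Y → . g D] }  — shift
  I9: { [C → n P + .] }  — reduce
  I10: { [P → P Y . g] }  — shift
  I11: { [D → . g], [D → . n C], [Y → g . D] }  — shift
  I12: { [Y → g D .] }  — reduce
  I13: { [P → P Y g .] }  — reduce
  I14: { [P → ( ( .] }  — reduce
  I15: { [C → g + . D], [D → . g], [D → . n C] }  — shift
  I16: { [C → g + D .] }  — reduce

No state contains both a complete item and a shift item.

Answer: No shift-reduce conflicts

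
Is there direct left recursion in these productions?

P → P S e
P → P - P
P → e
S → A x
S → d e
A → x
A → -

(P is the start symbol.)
Direct left recursion occurs when N → N α for some non-terminal N (the right-hand side begins with the left-hand side itself).

P → P S e: LEFT RECURSIVE (starts with P)
P → P - P: LEFT RECURSIVE (starts with P)
P → e: starts with e
S → A x: starts with A
S → d e: starts with d
A → x: starts with x
A → -: starts with '-'

The grammar has direct left recursion on: P.

Answer: Yes, P is left-recursive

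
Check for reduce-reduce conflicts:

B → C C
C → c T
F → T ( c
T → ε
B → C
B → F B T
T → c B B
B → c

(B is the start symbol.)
Yes — I5: [B → c .] vs [T → .]

Augment with B' → B and build the canonical LR(0) collection (I0 = CLOSURE({[B' → . B]}), then GOTO on every symbol after a dot until no new states appear). It has 17 states:
  I0: { [B → . C C], [B → . C], [B → . F B T], [B → . c], [B' → . B], [C → . c T], [F → . T ( c], [T → . c B B], [T → .] }  — shift, reduce
  I1: { [B' → B .] }  — accept
  I2: { [B → C . C], [B → C .], [C → . c T] }  — shift, reduce
  I3: { [B → . C C], [B → . C], [B → . F B T], [B → . c], [B → F . B T], [C → . c T], [F → . T ( c], [T → . c B B], [T → .] }  — shift, reduce
  I4: { [F → T . ( c] }  — shift
  I5: { [B → . C C], [B → . C], [B → . F B T], [B → . c], [B → c .], [C → . c T], [C → c . T], [F → . T ( c], [T → . c B B], [T → .], [T → c . B B] }  — shift, 2 reduces
  I6: { [B → . C C], [B → . C], [B → . F B T], [B → . c], [C → . c T], [F → . T ( c], [T → . c B B], [T → .], [T → c B . B] }  — shift, reduce
  I7: { [C → c T .], [F → T . ( c] }  — shift, reduce
  I8: { [F → T ( . c] }  — shift
  I9: { [F → T ( c .] }  — reduce
  I10: { [T → c B B .] }  — reduce
  I11: { [B → F B . T], [T → . c B B], [T → .] }  — shift, reduce
  I12: { [B → F B T .] }  — reduce
  I13: { [B → . C C], [B → . C], [B → . F B T], [B → . c], [C → . c T], [F → . T ( c], [T → . c B B], [T → .], [T → c . B B] }  — shift, reduce
  I14: { [B → C C .] }  — reduce
  I15: { [C → c . T], [T → . c B B], [T → .] }  — shift, reduce
  I16: { [C → c T .] }  — reduce

I5 contains complete items [B → c .], [T → .] — reduce-reduce conflict.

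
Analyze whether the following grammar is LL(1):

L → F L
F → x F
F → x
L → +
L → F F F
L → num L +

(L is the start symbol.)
A grammar is LL(1) if for each non-terminal N with multiple productions, the predict sets of those productions are pairwise disjoint, where PREDICT(N → α) = (FIRST(α) \ {ε}) ∪ (FOLLOW(N) if α ⇒* ε).

Relevant sets:
  FIRST(F) = { 'x' }

For L:
  PREDICT(L → F L) = { 'x' }
  PREDICT(L → '+') = { '+' }
  PREDICT(L → F F F) = { 'x' }
  PREDICT(L → num L '+') = { 'num' }
For F:
  PREDICT(F → x F) = { 'x' }
  PREDICT(F → x) = { 'x' }

Conflict found: Predict set conflict for L: { 'x' }
The grammar is NOT LL(1).

Answer: No. Predict set conflict for L: { 'x' }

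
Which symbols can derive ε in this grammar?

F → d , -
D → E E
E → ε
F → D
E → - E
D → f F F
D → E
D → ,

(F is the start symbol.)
{ 'D', 'E', 'F' }

A non-terminal is nullable if it can derive ε (the empty string): either it has an ε-production, or it has a production whose right-hand side consists entirely of nullable non-terminals.

ε-productions: E → ε
So E is immediately nullable.
D → E E: every symbol on the right is nullable, so D is nullable too.
F → D: every symbol on the right is nullable, so F is nullable too.
Every non-terminal is now nullable.
Nullable = { 'D', 'E', 'F' }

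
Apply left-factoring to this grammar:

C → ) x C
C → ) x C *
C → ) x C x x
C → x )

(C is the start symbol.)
C → ) x C C'
C' → ε
C' → *
C' → x x
C → x )

Left-factoring transforms A → αβ₁ | αβ₂ into A → αA' and A' → β₁ | β₂
(α is the longest common prefix among the alternatives). Repeat until
no nonterminal has two alternatives with a common prefix.

Round 1: C has alternatives sharing prefix ') x C'. Introduce C': C → ) x C C'
  Add: C' → ε
  Add: C' → *
  Add: C' → x x

No remaining common prefixes — done.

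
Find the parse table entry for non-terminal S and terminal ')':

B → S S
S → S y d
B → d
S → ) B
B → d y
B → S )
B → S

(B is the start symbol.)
To find M[S, ')'], we find productions for S where ')' is in the predict set (PREDICT(N → α) = (FIRST(α) \ {ε}) ∪ (FOLLOW(N) if α ⇒* ε)).

Relevant sets:
  FIRST(S) = { ')' }

S → S y d: PREDICT = { ')' }
  ')' is in predict set, so this production goes in M[S, ')']
S → ) B: PREDICT = { ')' }
  ')' is in predict set, so this production goes in M[S, ')']

M[S, ')'] = S → S y d, S → ) B  (a multiply-defined cell — the grammar is not LL(1))

Answer: S → S y d, S → ) B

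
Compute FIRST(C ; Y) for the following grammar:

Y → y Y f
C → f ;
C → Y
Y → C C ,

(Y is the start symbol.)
{ 'f', 'y' }

FIRST sets of the non-terminals involved (from the grammar, by fixed-point iteration):
  FIRST(C) = { 'f', 'y' }

To compute FIRST(C ; Y), process the symbols left to right:
Symbol C is a non-terminal. Add FIRST(C) \ {ε} = { 'f', 'y' }
C is not nullable (ε ∉ FIRST(C)), so stop here.
FIRST(C ; Y) = { 'f', 'y' }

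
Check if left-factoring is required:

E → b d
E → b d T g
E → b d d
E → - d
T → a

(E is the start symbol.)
Yes, E has productions with common prefix 'b d'

Left-factoring is needed when two productions for the same non-terminal
share a common prefix on the right-hand side.

Productions for E:
  E → b d
  E → b d T g
  E → b d d
  E → - d

Found common prefix 'b d' in productions for E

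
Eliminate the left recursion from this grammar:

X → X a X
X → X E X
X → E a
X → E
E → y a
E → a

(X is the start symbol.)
X is directly left-recursive. The standard transformation for
  A → A α₁ | ... | A α_m | β₁ | ... | β_n
is
  A  → β₁ A' | ... | β_n A'
  A' → α₁ A' | ... | α_m A' | ε

X → E a becomes X → E a X'
X → E becomes X → E X'
X → X a X becomes X' → a X X'
X → X E X becomes X' → E X X'
Add X' → ε

Productions for other non-terminals are unchanged:
  E → y a
  E → a

Resulting grammar:
X → E a X'
X → E X'
X' → a X X'
X' → E X X'
X' → ε
E → y a
E → a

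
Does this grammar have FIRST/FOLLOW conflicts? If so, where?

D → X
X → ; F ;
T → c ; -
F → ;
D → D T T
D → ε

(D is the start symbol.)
A FIRST/FOLLOW conflict occurs when a non-terminal N has a nullable alternative N → β (β ⇒* ε) and another alternative N → α with FIRST(α) ∩ FOLLOW(N) ≠ ∅: on such a lookahead the parser cannot decide between expanding α and letting N vanish via β.

Nullable non-terminals: D.
FIRST sets used below: FIRST(X) = { ';' }, FIRST(D) = { ';', 'c', ε }, FIRST(T) = { 'c' }

D: nullable alternative(s) D → ε; FOLLOW(D) = { $, 'c' }
  D → X: FIRST \ {ε} = { ';' } — disjoint from FOLLOW(D)
  D → D T T: FIRST \ {ε} = { ';', 'c' } — overlaps FOLLOW(D) on { 'c' }: CONFLICT
  D → ε: FIRST \ {ε} = { } — this is the only nullable alternative, skip

F, T, X have no nullable alternative, so no FIRST/FOLLOW check is needed there.

So the grammar has 1 FIRST/FOLLOW conflict (marked CONFLICT above).

Answer: Yes. D → D T T with FOLLOW(D) on { 'c' }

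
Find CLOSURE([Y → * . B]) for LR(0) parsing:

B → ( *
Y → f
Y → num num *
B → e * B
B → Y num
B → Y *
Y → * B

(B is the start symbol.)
{ [B → . ( *], [B → . Y *], [B → . Y num], [B → . e * B], [Y → * . B], [Y → . * B], [Y → . f], [Y → . num num *] }

To compute CLOSURE, for each item [A → α.Bβ] where B is a non-terminal, add [B → .γ] for all productions B → γ; repeat for the newly added items until nothing changes.

Start with: [Y → * . B]
  [Y → * . B] has the dot before B: add [B → . ( *], [B → . e * B], [B → . Y num], [B → . Y *]
  [B → . Y num] has the dot before Y: add [Y → . f], [Y → . num num *], [Y → . * B]
No further items can be added.

CLOSURE = { [B → . ( *], [B → . Y *], [B → . Y num], [B → . e * B], [Y → * . B], [Y → . * B], [Y → . f], [Y → . num num *] }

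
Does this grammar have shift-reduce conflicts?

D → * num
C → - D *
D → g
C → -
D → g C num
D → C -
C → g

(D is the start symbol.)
Yes — I2: [C → - .] vs [C → . -]; I5: [C → g .] vs [C → . -]

A shift-reduce conflict occurs when an LR(0) state has both:
  - a complete (reduce) item [A → α .] (dot at the end), and
  - a shift item [B → β . c γ] (dot before a terminal).

Augment with D' → D and build the canonical LR(0) collection (I0 = CLOSURE({[D' → . D]}), then GOTO on every symbol after a dot until no new states appear). It has 13 states:
  I0: { [C → . - D *], [C → . -], [C → . g], [D → . * num], [D → . C -], [D → . g C num], [D → . g], [D' → . D] }  — shift
  I1: { [D → * . num] }  — shift
  I2: { [C → - . D *], [C → - .], [C → . - D *], [C → . -], [C → . g], [D → . * num], [D → . C -], [D → . g C num], [D → . g] }  — shift, reduce
  I3: { [D → C . -] }  — shift
  I4: { [D' → D .] }  — accept
  I5: { [C → . - D *], [C → . -], [C → . g], [C → g .], [D → g . C num], [D → g .] }  — shift, 2 reduces
  I6: { [D → g C . num] }  — shift
  I7: { [C → g .] }  — reduce
  I8: { [D → g C num .] }  — reduce
  I9: { [D → C - .] }  — reduce
  I10: { [C → - D . *] }  — shift
  I11: { [C → - D * .] }  — reduce
  I12: { [D → * num .] }  — reduce

I2 contains reduce item [C → - .] and shift items [C → . -], [C → . - D *], [C → . g], [D → . * num], [D → . g], [D → . g C num] — shift-reduce conflict.
I5 contains reduce items [C → g .], [D → g .] and shift items [C → . -], [C → . - D *], [C → . g] — shift-reduce conflict.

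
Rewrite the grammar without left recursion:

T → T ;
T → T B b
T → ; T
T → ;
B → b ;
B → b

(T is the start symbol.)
T is directly left-recursive. The standard transformation for
  A → A α₁ | ... | A α_m | β₁ | ... | β_n
is
  A  → β₁ A' | ... | β_n A'
  A' → α₁ A' | ... | α_m A' | ε

T → ; T becomes T → ; T T'
T → ; becomes T → ; T'
T → T ; becomes T' → ; T'
T → T B b becomes T' → B b T'
Add T' → ε

Productions for other non-terminals are unchanged:
  B → b ;
  B → b

Resulting grammar:
T → ; T T'
T → ; T'
T' → ; T'
T' → B b T'
T' → ε
B → b ;
B → b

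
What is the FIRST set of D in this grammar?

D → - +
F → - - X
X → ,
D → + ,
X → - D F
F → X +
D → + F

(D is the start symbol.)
{ '+', '-' }

To compute FIRST(D), examine every production with D on the left-hand side, reading each right-hand side left to right until a non-nullable symbol is reached.

From D → - +:
  - '-' is a terminal: add '-' and stop
From D → + ,:
  - '+' is a terminal: add '+' and stop
From D → + F:
  - '+' is a terminal: add '+' and stop

Collecting: FIRST(D) = { '+', '-' }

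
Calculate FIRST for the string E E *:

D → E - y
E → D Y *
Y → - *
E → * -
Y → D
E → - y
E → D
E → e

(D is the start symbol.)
{ '*', '-', 'e' }

FIRST sets of the non-terminals involved (from the grammar, by fixed-point iteration):
  FIRST(E) = { '*', '-', 'e' }

To compute FIRST(E E *), process the symbols left to right:
Symbol E is a non-terminal. Add FIRST(E) \ {ε} = { '*', '-', 'e' }
E is not nullable (ε ∉ FIRST(E)), so stop here.
FIRST(E E *) = { '*', '-', 'e' }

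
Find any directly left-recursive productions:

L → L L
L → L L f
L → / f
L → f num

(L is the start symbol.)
Direct left recursion occurs when N → N α for some non-terminal N (the right-hand side begins with the left-hand side itself).

L → L L: LEFT RECURSIVE (starts with L)
L → L L f: LEFT RECURSIVE (starts with L)
L → / f: starts with '/'
L → f num: starts with f

The grammar has direct left recursion on: L.

Answer: Yes, L is left-recursive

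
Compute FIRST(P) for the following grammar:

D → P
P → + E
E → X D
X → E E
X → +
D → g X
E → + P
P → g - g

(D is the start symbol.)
From P → + E:
  - '+' is a terminal: add '+' and stop
From P → g - g:
  - g is a terminal: add 'g' and stop

Collecting: FIRST(P) = { '+', 'g' }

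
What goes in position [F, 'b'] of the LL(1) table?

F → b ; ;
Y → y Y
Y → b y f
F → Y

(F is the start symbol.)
To find M[F, 'b'], we find productions for F where 'b' is in the predict set (PREDICT(N → α) = (FIRST(α) \ {ε}) ∪ (FOLLOW(N) if α ⇒* ε)).

Relevant sets:
  FIRST(Y) = { 'b', 'y' }

F → b ; ;: PREDICT = { 'b' }
  'b' is in predict set, so this production goes in M[F, 'b']
F → Y: PREDICT = { 'b', 'y' }
  'b' is in predict set, so this production goes in M[F, 'b']

M[F, 'b'] = F → b ; ;, F → Y  (a multiply-defined cell — the grammar is not LL(1))

Answer: F → b ; ;, F → Y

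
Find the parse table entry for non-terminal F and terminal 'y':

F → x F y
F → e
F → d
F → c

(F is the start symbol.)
To find M[F, 'y'], we find productions for F where 'y' is in the predict set (PREDICT(N → α) = (FIRST(α) \ {ε}) ∪ (FOLLOW(N) if α ⇒* ε)).

F → x F y: PREDICT = { 'x' }
F → e: PREDICT = { 'e' }
F → d: PREDICT = { 'd' }
F → c: PREDICT = { 'c' }

M[F, 'y'] is empty (no production applies)

Answer: Empty (error entry)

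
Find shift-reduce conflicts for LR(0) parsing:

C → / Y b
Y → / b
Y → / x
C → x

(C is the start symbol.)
Augment with C' → C and build the canonical LR(0) collection (I0 = CLOSURE({[C' → . C]}), then GOTO on every symbol after a dot until no new states appear). It has 9 states:
  I0: { [C → . / Y b], [C → . x], [C' → . C] }  — shift
  I1: { [C → / . Y b], [Y → . / b], [Y → . / x] }  — shift
  I2: { [C' → C .] }  — accept
  I3: { [C → x .] }  — reduce
  I4: { [Y → / . b], [Y → / . x] }  — shift
  I5: { [C → / Y . b] }  — shift
  I6: { [C → / Y b .] }  — reduce
  I7: { [Y → / b .] }  — reduce
  I8: { [Y → / x .] }  — reduce

No state contains both a complete item and a shift item.

Answer: No shift-reduce conflicts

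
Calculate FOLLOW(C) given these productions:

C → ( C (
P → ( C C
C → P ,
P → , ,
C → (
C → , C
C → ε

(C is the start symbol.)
{ $, '(', ',' }

C is the start symbol, so $ ∈ FOLLOW(C).
In C → ( C (: C is followed by '(', add FIRST('(') \ {ε} = { '(' }
In P → ( C C: C is followed by C, add FIRST(C) \ {ε} = { '(', ',' }
  C is nullable, so also add FOLLOW(P)
In P → ( C C: C is at the end, add FOLLOW(P)
In C → , C: C is at the end; this adds FOLLOW(C) to itself — nothing new

The FOLLOW sets referred to above (computed the same way, to a fixed point):
  FOLLOW(P) = { ',' }

Taking the union: FOLLOW(C) = { $, '(', ',' }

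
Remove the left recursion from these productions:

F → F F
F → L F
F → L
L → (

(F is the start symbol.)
F → L F F'
F → L F'
F' → F F'
F' → ε
L → (

F is directly left-recursive. The standard transformation for
  A → A α₁ | ... | A α_m | β₁ | ... | β_n
is
  A  → β₁ A' | ... | β_n A'
  A' → α₁ A' | ... | α_m A' | ε

F → L F becomes F → L F F'
F → L becomes F → L F'
F → F F becomes F' → F F'
Add F' → ε

Productions for other non-terminals are unchanged:
  L → (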